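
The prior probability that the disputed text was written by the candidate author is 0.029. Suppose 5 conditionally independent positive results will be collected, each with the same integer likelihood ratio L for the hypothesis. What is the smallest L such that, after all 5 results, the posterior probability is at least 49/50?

Prior odds = 0.029/0.971 = 29/971.
Target odds = 0.98/0.02 = 49.
Need L⁵ ≥ 49 ÷ (29/971) = 47579/29.
4⁵ = 1024 < 47579/29 ≤ 3125 = 5⁵, so L = 5.

5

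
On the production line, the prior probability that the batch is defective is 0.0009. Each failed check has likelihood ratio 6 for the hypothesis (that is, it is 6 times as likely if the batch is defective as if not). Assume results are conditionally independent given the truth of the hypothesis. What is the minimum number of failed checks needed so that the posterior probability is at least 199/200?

7

Prior odds: 0.0009 ÷ 0.9991 = 9/9991.
Likelihood ratio per failed check = 6.
Target posterior odds = 0.995/0.005 = 199.
Require 6ⁿ ≥ 199 ÷ (9/9991) = 1988209/9.
6⁶ = 46656 falls short of 1988209/9 but 6⁷ = 279936 reaches it, so n = 7.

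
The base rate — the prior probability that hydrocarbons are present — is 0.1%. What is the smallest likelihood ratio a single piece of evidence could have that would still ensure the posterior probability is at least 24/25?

Prior odds = 0.001/0.999 = 1/999.
Target odds = 0.96/0.04 = 24.
Required Bayes factor = 24 ÷ (1/999) = 23976.

23976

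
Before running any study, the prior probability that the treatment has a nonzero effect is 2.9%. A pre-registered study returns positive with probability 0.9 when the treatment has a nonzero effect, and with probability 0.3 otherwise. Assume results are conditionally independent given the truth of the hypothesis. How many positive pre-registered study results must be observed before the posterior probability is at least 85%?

Prior odds: 0.029 ÷ 0.971 = 29/971.
Likelihood ratio of a positive result = 0.9/0.3 = 3.
Target posterior odds = 0.85/0.15 = 17/3.
Require 3ⁿ ≥ 17/3 ÷ (29/971) = 16507/87.
3⁴ = 81 falls short of 16507/87 but 3⁵ = 243 reaches it, so n = 5.

5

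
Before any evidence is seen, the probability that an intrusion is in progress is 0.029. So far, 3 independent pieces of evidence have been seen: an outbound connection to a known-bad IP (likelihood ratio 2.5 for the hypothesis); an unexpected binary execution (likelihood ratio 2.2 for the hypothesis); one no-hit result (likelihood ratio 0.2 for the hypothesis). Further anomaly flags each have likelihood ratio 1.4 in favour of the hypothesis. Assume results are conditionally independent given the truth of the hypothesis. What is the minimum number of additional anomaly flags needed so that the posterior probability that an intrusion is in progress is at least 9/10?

Prior odds = 0.029/0.971 = 29/971.
Combined Bayes factor of the evidence already in hand = 2.5 × 2.2 × 0.2 = 1.1.
Odds after that evidence = (29/971) × 1.1 = 319/9710.
Target odds = 0.9/0.1 = 9.
Need 1.4ⁿ ≥ 9 ÷ (319/9710) = 87390/319.
1.4¹⁶ ≈217.795 falls short of 87390/319 but 1.4¹⁷ ≈304.913 reaches it, so n = 17.

17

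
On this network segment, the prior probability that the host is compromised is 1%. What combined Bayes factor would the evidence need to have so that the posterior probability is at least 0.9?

891

Prior odds = 0.01/0.99 = 1/99.
Target odds = 0.9/0.1 = 9.
Required Bayes factor = 9 ÷ (1/99) = 891.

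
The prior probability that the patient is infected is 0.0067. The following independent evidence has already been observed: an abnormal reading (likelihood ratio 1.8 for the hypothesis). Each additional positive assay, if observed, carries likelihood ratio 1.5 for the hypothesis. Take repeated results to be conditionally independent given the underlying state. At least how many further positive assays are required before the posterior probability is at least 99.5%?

24

Prior odds = 0.0067/0.9933 = 67/9933.
Bayes factor of the evidence already in hand = 1.8.
Odds after that evidence = (67/9933) × 1.8 = 201/16555.
Target odds = 0.995/0.005 = 199.
Need 1.5ⁿ ≥ 199 ÷ (201/16555) = 3294445/201.
1.5²³ ≈11222.7 falls short of 3294445/201 but 1.5²⁴ ≈16834.1 reaches it, so n = 24.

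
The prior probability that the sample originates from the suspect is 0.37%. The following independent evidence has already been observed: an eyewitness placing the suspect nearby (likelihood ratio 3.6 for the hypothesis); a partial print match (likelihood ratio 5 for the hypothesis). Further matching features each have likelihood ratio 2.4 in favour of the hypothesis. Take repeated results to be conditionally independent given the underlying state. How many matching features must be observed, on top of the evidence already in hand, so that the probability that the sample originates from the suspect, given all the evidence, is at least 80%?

5

Prior odds = 0.0037/0.9963 = 37/9963.
Combined Bayes factor of the evidence already in hand = 3.6 × 5 = 18.
Odds after that evidence = (37/9963) × 18 = 74/1107.
Target odds = 0.8/0.2 = 4.
Need 2.4ⁿ ≥ 4 ÷ (74/1107) = 2214/37.
2.4⁴ = 33.1776 falls short of 2214/37 but 2.4⁵ = 79.62624 reaches it, so n = 5.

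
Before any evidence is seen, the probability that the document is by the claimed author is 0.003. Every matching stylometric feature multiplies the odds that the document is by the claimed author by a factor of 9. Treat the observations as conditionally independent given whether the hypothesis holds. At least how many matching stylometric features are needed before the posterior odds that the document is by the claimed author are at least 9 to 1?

4

Prior odds = 0.003/0.997 = 3/997.
Likelihood ratio per matching stylometric feature = 9.
Target odds = 9.
Need (3/997) × 9ⁿ ≥ 9, i.e. 9ⁿ ≥ 2991.
9³ = 729 falls short of 2991 but 9⁴ = 6561 reaches it, so n = 4.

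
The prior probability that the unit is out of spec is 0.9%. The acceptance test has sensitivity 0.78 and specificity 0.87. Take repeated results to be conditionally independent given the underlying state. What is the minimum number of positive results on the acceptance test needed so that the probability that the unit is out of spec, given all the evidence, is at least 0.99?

Prior odds: 0.009 ÷ 0.991 = 9/991.
False-positive rate = 1 − 0.87 = 0.13; likelihood ratio of a positive = 0.78/0.13 = 6.
Target posterior odds = 0.99/0.01 = 99.
Require 6ⁿ ≥ 99 ÷ (9/991) = 10901.
6⁵ = 7776 falls short of 10901 but 6⁶ = 46656 reaches it, so n = 6.

6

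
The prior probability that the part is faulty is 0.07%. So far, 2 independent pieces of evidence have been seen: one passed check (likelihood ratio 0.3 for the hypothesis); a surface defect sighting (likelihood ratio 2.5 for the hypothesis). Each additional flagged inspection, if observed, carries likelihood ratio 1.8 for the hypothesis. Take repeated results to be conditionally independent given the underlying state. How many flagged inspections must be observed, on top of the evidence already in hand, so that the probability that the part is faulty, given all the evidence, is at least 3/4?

Prior odds = 0.0007/0.9993 = 7/9993.
Combined Bayes factor of the evidence already in hand = 0.3 × 2.5 = 0.75.
Odds after that evidence = (7/9993) × 0.75 = 7/13324.
Target odds = 0.75/0.25 = 3.
Need 1.8ⁿ ≥ 3 ÷ (7/13324) = 39972/7.
1.8¹⁴ ≈3748.13 falls short of 39972/7 but 1.8¹⁵ ≈6746.64 reaches it, so n = 15.

15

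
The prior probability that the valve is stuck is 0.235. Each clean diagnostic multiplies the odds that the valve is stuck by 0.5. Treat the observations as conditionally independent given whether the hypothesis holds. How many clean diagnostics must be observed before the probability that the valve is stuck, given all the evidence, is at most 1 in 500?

Prior odds: 0.235 ÷ 0.765 = 47/153.
Likelihood ratio per clean diagnostic = 0.5.
Target posterior odds = 0.002/0.998 = 1/499.
Require 0.5ⁿ ≤ 1/499 ÷ (47/153) = 153/23453.
0.5⁷ = 0.0078125 is still above 153/23453 but 0.5⁸ = 0.00390625 is at or below it, so n = 8.

8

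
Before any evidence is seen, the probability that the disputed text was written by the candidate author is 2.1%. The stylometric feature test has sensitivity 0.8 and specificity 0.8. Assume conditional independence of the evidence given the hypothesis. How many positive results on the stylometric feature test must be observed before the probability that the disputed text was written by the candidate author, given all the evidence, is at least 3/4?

Prior odds: 0.021 ÷ 0.979 = 21/979.
False-positive rate = 1 − 0.8 = 0.2; likelihood ratio of a positive = 0.8/0.2 = 4.
Target odds: 0.75 ÷ 0.25 = 3.
Need (21/979) × 4ⁿ ≥ 3, i.e. 4ⁿ ≥ 979/7.
4³ = 64 falls short of 979/7 but 4⁴ = 256 reaches it, so n = 4.

4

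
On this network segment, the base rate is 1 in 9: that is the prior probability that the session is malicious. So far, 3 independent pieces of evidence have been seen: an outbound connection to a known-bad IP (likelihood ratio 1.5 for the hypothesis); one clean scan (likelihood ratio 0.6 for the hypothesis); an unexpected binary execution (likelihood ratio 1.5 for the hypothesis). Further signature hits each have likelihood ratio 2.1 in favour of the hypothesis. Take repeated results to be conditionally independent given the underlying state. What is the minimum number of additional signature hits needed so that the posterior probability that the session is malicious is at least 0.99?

9

Prior odds = (1/9)/(8/9) = 0.125.
Combined Bayes factor of the evidence already in hand = 1.5 × 0.6 × 1.5 = 1.35.
Odds after that evidence = 0.125 × 1.35 = 0.16875.
Target odds = 0.99/0.01 = 99.
Need 2.1ⁿ ≥ 99 ÷ 0.16875 = 1760/3.
2.1⁸ ≈378.229 falls short of 1760/3 but 2.1⁹ ≈794.28 reaches it, so n = 9.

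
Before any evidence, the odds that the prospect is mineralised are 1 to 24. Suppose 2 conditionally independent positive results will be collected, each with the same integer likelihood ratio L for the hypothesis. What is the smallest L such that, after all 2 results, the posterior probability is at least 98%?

Prior odds = 1/24.
Target odds = 0.98/0.02 = 49.
Need L² ≥ 49 ÷ (1/24) = 1176.
34² = 1156 < 1176 ≤ 1225 = 35², so L = 35.

35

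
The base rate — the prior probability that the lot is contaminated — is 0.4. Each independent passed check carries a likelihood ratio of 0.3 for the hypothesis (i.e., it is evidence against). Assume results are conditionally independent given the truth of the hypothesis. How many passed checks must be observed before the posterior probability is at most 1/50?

Prior odds = 0.4/0.6 = 2/3.
Likelihood ratio per passed check = 0.3.
Target posterior odds = 0.02/0.98 = 1/49.
Require 0.3ⁿ ≤ 1/49 ÷ (2/3) = 3/98.
0.3² = 0.09 is still above 3/98 but 0.3³ = 0.027 is at or below it, so n = 3.

3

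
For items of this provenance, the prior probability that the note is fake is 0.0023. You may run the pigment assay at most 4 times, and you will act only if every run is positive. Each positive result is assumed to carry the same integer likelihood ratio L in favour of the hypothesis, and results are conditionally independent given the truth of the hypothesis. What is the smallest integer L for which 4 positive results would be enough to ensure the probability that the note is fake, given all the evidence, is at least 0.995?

Prior odds = 0.0023/0.9977 = 23/9977.
Target odds = 0.995/0.005 = 199.
Need L⁴ ≥ 199 ÷ (23/9977) = 1985423/23.
17⁴ = 83521 < 1985423/23 ≤ 104976 = 18⁴, so L = 18.

18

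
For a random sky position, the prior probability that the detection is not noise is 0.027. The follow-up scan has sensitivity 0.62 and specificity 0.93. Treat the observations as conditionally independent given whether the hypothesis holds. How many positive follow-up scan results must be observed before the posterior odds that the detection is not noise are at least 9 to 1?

3

Prior odds: 0.027 ÷ 0.973 = 27/973.
False-positive rate = 1 − 0.93 = 0.07; likelihood ratio of a positive = 0.62/0.07 = 62/7.
Target odds = 9.
Require (62/7)ⁿ ≥ 9 ÷ (27/973) = 973/3.
(62/7)² = 3844/49 falls short of 973/3 but (62/7)³ = 238328/343 reaches it, so n = 3.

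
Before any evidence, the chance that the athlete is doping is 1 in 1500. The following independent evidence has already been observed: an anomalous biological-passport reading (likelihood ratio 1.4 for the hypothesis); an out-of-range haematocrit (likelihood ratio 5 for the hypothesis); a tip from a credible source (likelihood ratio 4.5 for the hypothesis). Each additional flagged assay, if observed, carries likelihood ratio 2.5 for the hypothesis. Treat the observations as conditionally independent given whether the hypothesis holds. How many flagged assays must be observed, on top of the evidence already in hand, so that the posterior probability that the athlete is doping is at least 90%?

7

Prior odds = (1/1500)/(1499/1500) = 1/1499.
Combined Bayes factor of the evidence already in hand = 1.4 × 5 × 4.5 = 31.5.
Odds after that evidence = (1/1499) × 31.5 = 63/2998.
Target odds = 0.9/0.1 = 9.
Need 2.5ⁿ ≥ 9 ÷ (63/2998) = 2998/7.
2.5⁶ = 244.140625 falls short of 2998/7 but 2.5⁷ = 610.3515625 reaches it, so n = 7.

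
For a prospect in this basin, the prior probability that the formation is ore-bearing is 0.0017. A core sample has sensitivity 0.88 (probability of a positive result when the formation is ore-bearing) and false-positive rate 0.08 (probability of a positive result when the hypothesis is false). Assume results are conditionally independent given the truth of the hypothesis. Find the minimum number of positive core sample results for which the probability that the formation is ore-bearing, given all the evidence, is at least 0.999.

6

Prior odds = 0.0017/0.9983 = 17/9983.
Likelihood ratio of a positive result = 0.88/0.08 = 11.
Target odds: 0.999 ÷ 0.001 = 999.
Need (17/9983) × 11ⁿ ≥ 999, i.e. 11ⁿ ≥ 9973017/17.
11⁵ = 161051 falls short of 9973017/17 but 11⁶ = 1771561 reaches it, so n = 6.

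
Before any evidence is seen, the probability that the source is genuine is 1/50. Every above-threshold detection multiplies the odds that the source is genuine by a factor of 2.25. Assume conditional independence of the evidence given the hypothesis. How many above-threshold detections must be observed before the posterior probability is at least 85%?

Prior odds = 0.02/0.98 = 1/49.
Likelihood ratio per above-threshold detection = 2.25.
Target posterior odds = 0.85/0.15 = 17/3.
Need (1/49) × 2.25ⁿ ≥ 17/3, i.e. 2.25ⁿ ≥ 833/3.
2.25⁶ = 531441/4096 falls short of 833/3 but 2.25⁷ = 4782969/16384 reaches it, so n = 7.

7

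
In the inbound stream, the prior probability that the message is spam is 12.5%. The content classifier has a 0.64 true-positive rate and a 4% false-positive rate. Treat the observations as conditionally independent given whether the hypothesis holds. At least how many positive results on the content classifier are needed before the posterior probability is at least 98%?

Prior odds: 0.125 ÷ 0.875 = 1/7.
Likelihood ratio of a positive result = 0.64/0.04 = 16.
Target posterior odds = 0.98/0.02 = 49.
Require 16ⁿ ≥ 49 ÷ (1/7) = 343.
16² = 256 falls short of 343 but 16³ = 4096 reaches it, so n = 3.

3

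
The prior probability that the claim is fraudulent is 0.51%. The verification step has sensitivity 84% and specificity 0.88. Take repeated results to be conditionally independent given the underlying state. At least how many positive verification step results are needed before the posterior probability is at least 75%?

4

Prior odds: 0.0051 ÷ 0.9949 = 51/9949.
False-positive rate = 1 − 0.88 = 0.12; likelihood ratio of a positive = 0.84/0.12 = 7.
Target posterior odds = 0.75/0.25 = 3.
Require 7ⁿ ≥ 3 ÷ (51/9949) = 9949/17.
7³ = 343 falls short of 9949/17 but 7⁴ = 2401 reaches it, so n = 4.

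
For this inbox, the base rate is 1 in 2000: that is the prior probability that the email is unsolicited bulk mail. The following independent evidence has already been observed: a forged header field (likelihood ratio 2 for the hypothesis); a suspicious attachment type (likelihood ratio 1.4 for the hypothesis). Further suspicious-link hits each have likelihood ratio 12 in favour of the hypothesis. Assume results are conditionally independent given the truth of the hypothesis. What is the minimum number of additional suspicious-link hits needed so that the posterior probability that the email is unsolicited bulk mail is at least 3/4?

4

Prior odds = 0.0005/0.9995 = 1/1999.
Combined Bayes factor of the evidence already in hand = 2 × 1.4 = 2.8.
Odds after that evidence = (1/1999) × 2.8 = 14/9995.
Target odds = 0.75/0.25 = 3.
Need 12ⁿ ≥ 3 ÷ (14/9995) = 29985/14.
12³ = 1728 falls short of 29985/14 but 12⁴ = 20736 reaches it, so n = 4.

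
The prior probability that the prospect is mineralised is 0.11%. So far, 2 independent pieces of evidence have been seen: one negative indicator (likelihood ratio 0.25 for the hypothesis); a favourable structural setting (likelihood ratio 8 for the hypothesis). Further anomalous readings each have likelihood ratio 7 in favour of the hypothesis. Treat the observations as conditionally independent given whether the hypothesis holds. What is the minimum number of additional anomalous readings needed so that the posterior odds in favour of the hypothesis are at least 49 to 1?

Prior odds = 0.0011/0.9989 = 11/9989.
Combined Bayes factor of the evidence already in hand = 0.25 × 8 = 2.
Odds after that evidence = (11/9989) × 2 = 22/9989.
Target odds = 49.
Need 7ⁿ ≥ 49 ÷ (22/9989) = 489461/22.
7⁵ = 16807 falls short of 489461/22 but 7⁶ = 117649 reaches it, so n = 6.

6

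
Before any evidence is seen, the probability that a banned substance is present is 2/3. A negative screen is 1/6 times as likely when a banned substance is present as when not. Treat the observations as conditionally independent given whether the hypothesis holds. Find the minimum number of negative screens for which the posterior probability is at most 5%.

3

Prior odds: (2/3) ÷ (1/3) = 2.
Likelihood ratio per negative screen = 1/6.
Target odds: 0.05 ÷ 0.95 = 1/19.
Need 2 × (1/6)ⁿ ≤ 1/19, i.e. (1/6)ⁿ ≤ 1/38.
(1/6)² = 1/36 is still above 1/38 but (1/6)³ = 1/216 is at or below it, so n = 3.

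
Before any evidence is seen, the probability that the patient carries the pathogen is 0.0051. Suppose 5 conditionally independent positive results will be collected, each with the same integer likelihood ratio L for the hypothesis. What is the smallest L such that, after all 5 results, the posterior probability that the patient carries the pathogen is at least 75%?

4

Prior odds = 0.0051/0.9949 = 51/9949.
Target odds = 0.75/0.25 = 3.
Need L⁵ ≥ 3 ÷ (51/9949) = 9949/17.
3⁵ = 243 < 9949/17 ≤ 1024 = 4⁵, so L = 4.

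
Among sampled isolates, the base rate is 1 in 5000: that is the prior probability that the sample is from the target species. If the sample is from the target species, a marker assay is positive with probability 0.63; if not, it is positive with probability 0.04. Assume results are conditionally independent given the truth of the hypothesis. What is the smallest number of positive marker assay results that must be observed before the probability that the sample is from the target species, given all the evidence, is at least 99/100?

Prior odds = 0.0002/0.9998 = 1/4999.
Likelihood ratio of a positive = 0.63/0.04 = 15.75.
Target posterior odds = 0.99/0.01 = 99.
Need (1/4999) × 15.75ⁿ ≥ 99, i.e. 15.75ⁿ ≥ 494901.
15.75⁴ = 15752961/256 falls short of 494901 but 15.75⁵ = 992436543/1024 reaches it, so n = 5.

5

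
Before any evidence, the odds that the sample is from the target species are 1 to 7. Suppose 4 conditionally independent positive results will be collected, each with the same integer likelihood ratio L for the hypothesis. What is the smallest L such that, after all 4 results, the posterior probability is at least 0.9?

Prior odds = 1/7.
Target odds = 0.9/0.1 = 9.
Need L⁴ ≥ 9 ÷ (1/7) = 63.
2⁴ = 16 < 63 ≤ 81 = 3⁴, so L = 3.

3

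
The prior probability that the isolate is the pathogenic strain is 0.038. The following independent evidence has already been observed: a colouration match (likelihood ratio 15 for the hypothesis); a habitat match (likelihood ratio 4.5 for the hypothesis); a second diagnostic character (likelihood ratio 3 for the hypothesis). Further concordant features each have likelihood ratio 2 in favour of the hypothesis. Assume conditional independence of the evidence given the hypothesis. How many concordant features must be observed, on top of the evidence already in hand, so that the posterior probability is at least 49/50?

3

Prior odds = 0.038/0.962 = 19/481.
Combined Bayes factor of the evidence already in hand = 15 × 4.5 × 3 = 202.5.
Odds after that evidence = (19/481) × 202.5 = 7695/962.
Target odds = 0.98/0.02 = 49.
Need 2ⁿ ≥ 49 ÷ (7695/962) = 47138/7695.
2² = 4 falls short of 47138/7695 but 2³ = 8 reaches it, so n = 3.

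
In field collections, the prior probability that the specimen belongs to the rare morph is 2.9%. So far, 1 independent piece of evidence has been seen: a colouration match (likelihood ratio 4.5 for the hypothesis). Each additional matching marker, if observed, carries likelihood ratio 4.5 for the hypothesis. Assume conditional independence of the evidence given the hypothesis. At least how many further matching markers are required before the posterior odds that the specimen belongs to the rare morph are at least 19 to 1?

4

Prior odds = 0.029/0.971 = 29/971.
Bayes factor of the evidence already in hand = 4.5.
Odds after that evidence = (29/971) × 4.5 = 261/1942.
Target odds = 19.
Need 4.5ⁿ ≥ 19 ÷ (261/1942) = 36898/261.
4.5³ = 91.125 falls short of 36898/261 but 4.5⁴ = 410.0625 reaches it, so n = 4.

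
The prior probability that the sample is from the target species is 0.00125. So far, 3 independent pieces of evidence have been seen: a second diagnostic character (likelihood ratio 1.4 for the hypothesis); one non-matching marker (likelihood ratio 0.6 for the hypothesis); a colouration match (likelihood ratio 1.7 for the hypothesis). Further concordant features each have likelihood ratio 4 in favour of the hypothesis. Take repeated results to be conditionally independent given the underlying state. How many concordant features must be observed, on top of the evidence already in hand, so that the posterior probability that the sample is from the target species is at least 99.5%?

Prior odds = 0.00125/0.99875 = 1/799.
Combined Bayes factor of the evidence already in hand = 1.4 × 0.6 × 1.7 = 1.428.
Odds after that evidence = (1/799) × 1.428 = 21/11750.
Target odds = 0.995/0.005 = 199.
Need 4ⁿ ≥ 199 ÷ (21/11750) = 2338250/21.
4⁸ = 65536 falls short of 2338250/21 but 4⁹ = 262144 reaches it, so n = 9.

9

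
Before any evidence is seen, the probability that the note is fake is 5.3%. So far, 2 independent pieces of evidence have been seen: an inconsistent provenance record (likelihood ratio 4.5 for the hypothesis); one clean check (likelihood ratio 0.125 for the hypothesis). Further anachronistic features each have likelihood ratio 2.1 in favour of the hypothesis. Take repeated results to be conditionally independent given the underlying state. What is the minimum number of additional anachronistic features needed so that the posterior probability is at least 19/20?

9

Prior odds = 0.053/0.947 = 53/947.
Combined Bayes factor of the evidence already in hand = 4.5 × 0.125 = 0.5625.
Odds after that evidence = (53/947) × 0.5625 = 477/15152.
Target odds = 0.95/0.05 = 19.
Need 2.1ⁿ ≥ 19 ÷ (477/15152) = 287888/477.
2.1⁸ ≈378.229 falls short of 287888/477 but 2.1⁹ ≈794.28 reaches it, so n = 9.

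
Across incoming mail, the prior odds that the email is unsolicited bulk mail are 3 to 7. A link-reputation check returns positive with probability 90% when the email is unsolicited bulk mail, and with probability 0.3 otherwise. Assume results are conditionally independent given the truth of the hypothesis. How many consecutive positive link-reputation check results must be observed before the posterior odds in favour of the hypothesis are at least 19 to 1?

4

Prior odds = 3/7.
Likelihood ratio of a positive result = 0.9/0.3 = 3.
Target odds = 19.
Require 3ⁿ ≥ 19 ÷ (3/7) = 133/3.
3³ = 27 falls short of 133/3 but 3⁴ = 81 reaches it, so n = 4.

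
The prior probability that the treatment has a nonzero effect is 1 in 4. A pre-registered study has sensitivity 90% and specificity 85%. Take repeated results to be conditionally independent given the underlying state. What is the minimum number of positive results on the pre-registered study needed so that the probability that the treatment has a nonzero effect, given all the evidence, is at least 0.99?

Prior odds = 0.25/0.75 = 1/3.
False-positive rate = 1 − 0.85 = 0.15; likelihood ratio of a positive = 0.9/0.15 = 6.
Target posterior odds = 0.99/0.01 = 99.
Require 6ⁿ ≥ 99 ÷ (1/3) = 297.
6³ = 216 falls short of 297 but 6⁴ = 1296 reaches it, so n = 4.

4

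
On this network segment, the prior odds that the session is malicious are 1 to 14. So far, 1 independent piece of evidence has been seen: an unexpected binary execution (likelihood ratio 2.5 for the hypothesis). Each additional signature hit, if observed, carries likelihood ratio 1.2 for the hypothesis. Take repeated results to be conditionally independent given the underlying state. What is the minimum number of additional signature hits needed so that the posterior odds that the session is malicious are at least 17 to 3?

19

Prior odds = 1/14.
Bayes factor of the evidence already in hand = 2.5.
Odds after that evidence = (1/14) × 2.5 = 5/28.
Target odds = 17/3.
Need 1.2ⁿ ≥ 17/3 ÷ (5/28) = 476/15.
1.2¹⁸ ≈26.6233 falls short of 476/15 but 1.2¹⁹ ≈31.948 reaches it, so n = 19.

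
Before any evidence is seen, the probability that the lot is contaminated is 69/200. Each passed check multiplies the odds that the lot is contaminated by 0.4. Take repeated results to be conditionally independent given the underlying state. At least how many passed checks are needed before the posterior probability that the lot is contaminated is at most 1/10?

2

Prior odds: 0.345 ÷ 0.655 = 69/131.
Likelihood ratio per passed check = 0.4.
Target odds: 0.1 ÷ 0.9 = 1/9.
Require 0.4ⁿ ≤ 1/9 ÷ (69/131) = 131/621.
0.4¹ = 0.4 is still above 131/621 but 0.4² = 0.16 is at or below it, so n = 2.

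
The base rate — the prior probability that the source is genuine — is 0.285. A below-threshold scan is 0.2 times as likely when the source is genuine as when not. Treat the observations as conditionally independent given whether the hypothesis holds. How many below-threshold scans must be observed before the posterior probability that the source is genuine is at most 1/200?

Prior odds: 0.285 ÷ 0.715 = 57/143.
Likelihood ratio per below-threshold scan = 0.2.
Target posterior odds = 0.005/0.995 = 1/199.
Require 0.2ⁿ ≤ 1/199 ÷ (57/143) = 143/11343.
0.2² = 0.04 is still above 143/11343 but 0.2³ = 0.008 is at or below it, so n = 3.

3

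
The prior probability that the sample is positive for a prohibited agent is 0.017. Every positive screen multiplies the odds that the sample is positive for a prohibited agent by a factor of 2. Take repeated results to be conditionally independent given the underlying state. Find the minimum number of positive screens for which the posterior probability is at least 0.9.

10

Prior odds: 0.017 ÷ 0.983 = 17/983.
Likelihood ratio per positive screen = 2.
Target posterior odds = 0.9/0.1 = 9.
Require 2ⁿ ≥ 9 ÷ (17/983) = 8847/17.
2⁹ = 512 falls short of 8847/17 but 2¹⁰ = 1024 reaches it, so n = 10.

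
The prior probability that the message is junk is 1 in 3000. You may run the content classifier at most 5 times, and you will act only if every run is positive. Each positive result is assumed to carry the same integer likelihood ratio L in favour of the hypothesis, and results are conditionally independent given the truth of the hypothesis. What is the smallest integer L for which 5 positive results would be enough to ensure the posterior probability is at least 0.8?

Prior odds = (1/3000)/(2999/3000) = 1/2999.
Target odds = 0.8/0.2 = 4.
Need L⁵ ≥ 4 ÷ (1/2999) = 11996.
6⁵ = 7776 < 11996 ≤ 16807 = 7⁵, so L = 7.

7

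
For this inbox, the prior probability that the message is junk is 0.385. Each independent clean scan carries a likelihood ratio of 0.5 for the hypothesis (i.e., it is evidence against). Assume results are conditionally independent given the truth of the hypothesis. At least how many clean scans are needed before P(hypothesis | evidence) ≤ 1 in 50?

Prior odds: 0.385 ÷ 0.615 = 77/123.
Likelihood ratio per clean scan = 0.5.
Target posterior odds = 0.02/0.98 = 1/49.
Require 0.5ⁿ ≤ 1/49 ÷ (77/123) = 123/3773.
0.5⁴ = 0.0625 is still above 123/3773 but 0.5⁵ = 0.03125 is at or below it, so n = 5.

5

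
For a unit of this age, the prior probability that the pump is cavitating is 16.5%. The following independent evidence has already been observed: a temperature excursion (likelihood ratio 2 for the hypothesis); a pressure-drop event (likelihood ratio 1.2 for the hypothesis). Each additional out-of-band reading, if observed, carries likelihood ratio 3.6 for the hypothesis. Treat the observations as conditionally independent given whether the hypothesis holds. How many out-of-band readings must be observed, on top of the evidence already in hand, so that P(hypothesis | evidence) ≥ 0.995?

Prior odds = 0.165/0.835 = 33/167.
Combined Bayes factor of the evidence already in hand = 2 × 1.2 = 2.4.
Odds after that evidence = (33/167) × 2.4 = 396/835.
Target odds = 0.995/0.005 = 199.
Need 3.6ⁿ ≥ 199 ÷ (396/835) = 166165/396.
3.6⁴ = 167.9616 falls short of 166165/396 but 3.6⁵ = 604.66176 reaches it, so n = 5.

5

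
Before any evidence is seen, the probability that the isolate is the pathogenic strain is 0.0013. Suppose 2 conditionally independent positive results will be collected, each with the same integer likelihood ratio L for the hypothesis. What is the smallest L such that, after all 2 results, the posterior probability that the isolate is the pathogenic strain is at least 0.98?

195

Prior odds = 0.0013/0.9987 = 13/9987.
Target odds = 0.98/0.02 = 49.
Need L² ≥ 49 ÷ (13/9987) = 489363/13.
194² = 37636 < 489363/13 ≤ 38025 = 195², so L = 195.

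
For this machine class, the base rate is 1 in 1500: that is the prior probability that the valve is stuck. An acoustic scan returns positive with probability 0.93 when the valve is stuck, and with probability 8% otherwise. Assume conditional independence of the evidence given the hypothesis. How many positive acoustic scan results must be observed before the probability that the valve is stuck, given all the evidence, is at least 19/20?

5

Prior odds: (1/1500) ÷ (1499/1500) = 1/1499.
Likelihood ratio of a positive result = 0.93/0.08 = 11.625.
Target odds: 0.95 ÷ 0.05 = 19.
Require 11.625ⁿ ≥ 19 ÷ (1/1499) = 28481.
11.625⁴ = 74805201/4096 falls short of 28481 but 11.625⁵ ≈212307 reaches it, so n = 5.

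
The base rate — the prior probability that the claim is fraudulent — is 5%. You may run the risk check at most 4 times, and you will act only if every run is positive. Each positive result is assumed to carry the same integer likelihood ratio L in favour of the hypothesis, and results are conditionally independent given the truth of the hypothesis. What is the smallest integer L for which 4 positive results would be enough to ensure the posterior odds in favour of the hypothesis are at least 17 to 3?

Prior odds = 0.05/0.95 = 1/19.
Target odds = 17/3.
Need L⁴ ≥ 17/3 ÷ (1/19) = 323/3.
3⁴ = 81 < 323/3 ≤ 256 = 4⁴, so L = 4.

4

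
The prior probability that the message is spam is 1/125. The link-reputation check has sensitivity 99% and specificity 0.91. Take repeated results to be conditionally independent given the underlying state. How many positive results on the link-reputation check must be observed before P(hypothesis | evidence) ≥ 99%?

4

Prior odds = 0.008/0.992 = 1/124.
False-positive rate = 1 − 0.91 = 0.09; likelihood ratio of a positive = 0.99/0.09 = 11.
Target posterior odds = 0.99/0.01 = 99.
Require 11ⁿ ≥ 99 ÷ (1/124) = 12276.
11³ = 1331 falls short of 12276 but 11⁴ = 14641 reaches it, so n = 4.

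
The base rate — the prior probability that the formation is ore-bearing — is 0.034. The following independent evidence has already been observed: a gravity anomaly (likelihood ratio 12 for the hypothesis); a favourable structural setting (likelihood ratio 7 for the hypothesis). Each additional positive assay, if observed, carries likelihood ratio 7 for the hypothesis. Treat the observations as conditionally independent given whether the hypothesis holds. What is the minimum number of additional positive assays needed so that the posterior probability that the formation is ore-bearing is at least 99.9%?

Prior odds = 0.034/0.966 = 17/483.
Combined Bayes factor of the evidence already in hand = 12 × 7 = 84.
Odds after that evidence = (17/483) × 84 = 68/23.
Target odds = 0.999/0.001 = 999.
Need 7ⁿ ≥ 999 ÷ (68/23) = 22977/68.
7² = 49 falls short of 22977/68 but 7³ = 343 reaches it, so n = 3.

3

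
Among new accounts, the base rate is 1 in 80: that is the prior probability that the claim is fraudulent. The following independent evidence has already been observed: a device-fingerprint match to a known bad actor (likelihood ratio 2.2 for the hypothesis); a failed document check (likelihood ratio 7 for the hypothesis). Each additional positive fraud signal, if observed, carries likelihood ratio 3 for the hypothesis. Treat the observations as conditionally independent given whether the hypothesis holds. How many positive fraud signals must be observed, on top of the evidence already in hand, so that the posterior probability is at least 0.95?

Prior odds = 0.0125/0.9875 = 1/79.
Combined Bayes factor of the evidence already in hand = 2.2 × 7 = 15.4.
Odds after that evidence = (1/79) × 15.4 = 77/395.
Target odds = 0.95/0.05 = 19.
Need 3ⁿ ≥ 19 ÷ (77/395) = 7505/77.
3⁴ = 81 falls short of 7505/77 but 3⁵ = 243 reaches it, so n = 5.

5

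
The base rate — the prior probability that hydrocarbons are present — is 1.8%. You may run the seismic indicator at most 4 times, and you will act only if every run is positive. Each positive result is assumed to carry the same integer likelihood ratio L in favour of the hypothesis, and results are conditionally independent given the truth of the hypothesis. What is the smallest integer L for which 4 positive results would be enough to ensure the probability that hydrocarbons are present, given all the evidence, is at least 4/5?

4

Prior odds = 0.018/0.982 = 9/491.
Target odds = 0.8/0.2 = 4.
Need L⁴ ≥ 4 ÷ (9/491) = 1964/9.
3⁴ = 81 < 1964/9 ≤ 256 = 4⁴, so L = 4.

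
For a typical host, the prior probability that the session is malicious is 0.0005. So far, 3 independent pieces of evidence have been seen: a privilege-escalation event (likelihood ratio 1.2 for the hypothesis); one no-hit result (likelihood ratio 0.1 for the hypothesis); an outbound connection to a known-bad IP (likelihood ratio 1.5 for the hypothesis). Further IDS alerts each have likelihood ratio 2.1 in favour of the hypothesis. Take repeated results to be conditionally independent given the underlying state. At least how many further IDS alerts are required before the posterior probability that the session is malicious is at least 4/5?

15

Prior odds = 0.0005/0.9995 = 1/1999.
Combined Bayes factor of the evidence already in hand = 1.2 × 0.1 × 1.5 = 0.18.
Odds after that evidence = (1/1999) × 0.18 = 9/99950.
Target odds = 0.8/0.2 = 4.
Need 2.1ⁿ ≥ 4 ÷ (9/99950) = 399800/9.
2.1¹⁴ ≈32439.2 falls short of 399800/9 but 2.1¹⁵ ≈68122.3 reaches it, so n = 15.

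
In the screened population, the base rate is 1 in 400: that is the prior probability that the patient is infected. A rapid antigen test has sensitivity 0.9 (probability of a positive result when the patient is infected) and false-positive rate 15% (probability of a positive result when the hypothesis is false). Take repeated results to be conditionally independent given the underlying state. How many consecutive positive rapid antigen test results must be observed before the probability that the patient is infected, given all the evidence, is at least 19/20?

5

Prior odds: 0.0025 ÷ 0.9975 = 1/399.
Likelihood ratio of a positive result = 0.9/0.15 = 6.
Target odds: 0.95 ÷ 0.05 = 19.
Need (1/399) × 6ⁿ ≥ 19, i.e. 6ⁿ ≥ 7581.
6⁴ = 1296 falls short of 7581 but 6⁵ = 7776 reaches it, so n = 5.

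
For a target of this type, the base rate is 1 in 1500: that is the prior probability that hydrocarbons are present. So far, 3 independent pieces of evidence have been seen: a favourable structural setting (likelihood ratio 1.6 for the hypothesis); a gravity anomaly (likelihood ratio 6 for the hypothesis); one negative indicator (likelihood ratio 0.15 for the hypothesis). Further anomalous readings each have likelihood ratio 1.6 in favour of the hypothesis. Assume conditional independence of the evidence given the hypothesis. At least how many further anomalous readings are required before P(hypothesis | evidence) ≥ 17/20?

19

Prior odds = (1/1500)/(1499/1500) = 1/1499.
Combined Bayes factor of the evidence already in hand = 1.6 × 6 × 0.15 = 1.44.
Odds after that evidence = (1/1499) × 1.44 = 36/37475.
Target odds = 0.85/0.15 = 17/3.
Need 1.6ⁿ ≥ 17/3 ÷ (36/37475) = 637075/108.
1.6¹⁸ ≈4722.37 falls short of 637075/108 but 1.6¹⁹ ≈7555.79 reaches it, so n = 19.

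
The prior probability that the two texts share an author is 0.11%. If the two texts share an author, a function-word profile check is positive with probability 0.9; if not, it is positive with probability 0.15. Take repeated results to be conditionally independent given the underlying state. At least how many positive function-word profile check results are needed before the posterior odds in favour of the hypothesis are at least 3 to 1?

5

Prior odds: 0.0011 ÷ 0.9989 = 11/9989.
Likelihood ratio of a positive = 0.9/0.15 = 6.
Target odds = 3.
Require 6ⁿ ≥ 3 ÷ (11/9989) = 29967/11.
6⁴ = 1296 falls short of 29967/11 but 6⁵ = 7776 reaches it, so n = 5.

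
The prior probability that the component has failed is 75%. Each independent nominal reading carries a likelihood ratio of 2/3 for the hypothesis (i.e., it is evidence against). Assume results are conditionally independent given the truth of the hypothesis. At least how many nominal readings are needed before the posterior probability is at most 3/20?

Prior odds: 0.75 ÷ 0.25 = 3.
Likelihood ratio per nominal reading = 2/3.
Target posterior odds = 0.15/0.85 = 3/17.
Need 3 × (2/3)ⁿ ≤ 3/17, i.e. (2/3)ⁿ ≤ 1/17.
(2/3)⁶ = 64/729 is still above 1/17 but (2/3)⁷ = 128/2187 is at or below it, so n = 7.

7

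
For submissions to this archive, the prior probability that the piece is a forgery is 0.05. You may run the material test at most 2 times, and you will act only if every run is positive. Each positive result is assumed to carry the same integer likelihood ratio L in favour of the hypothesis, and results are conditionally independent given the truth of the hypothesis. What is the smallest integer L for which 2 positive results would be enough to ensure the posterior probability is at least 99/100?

Prior odds = 0.05/0.95 = 1/19.
Target odds = 0.99/0.01 = 99.
Need L² ≥ 99 ÷ (1/19) = 1881.
43² = 1849 < 1881 ≤ 1936 = 44², so L = 44.

44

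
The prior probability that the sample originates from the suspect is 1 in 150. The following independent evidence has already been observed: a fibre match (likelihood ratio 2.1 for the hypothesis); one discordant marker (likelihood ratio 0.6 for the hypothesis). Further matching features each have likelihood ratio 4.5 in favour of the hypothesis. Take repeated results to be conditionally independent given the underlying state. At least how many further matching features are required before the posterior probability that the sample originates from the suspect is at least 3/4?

4

Prior odds = (1/150)/(149/150) = 1/149.
Combined Bayes factor of the evidence already in hand = 2.1 × 0.6 = 1.26.
Odds after that evidence = (1/149) × 1.26 = 63/7450.
Target odds = 0.75/0.25 = 3.
Need 4.5ⁿ ≥ 3 ÷ (63/7450) = 7450/21.
4.5³ = 91.125 falls short of 7450/21 but 4.5⁴ = 410.0625 reaches it, so n = 4.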